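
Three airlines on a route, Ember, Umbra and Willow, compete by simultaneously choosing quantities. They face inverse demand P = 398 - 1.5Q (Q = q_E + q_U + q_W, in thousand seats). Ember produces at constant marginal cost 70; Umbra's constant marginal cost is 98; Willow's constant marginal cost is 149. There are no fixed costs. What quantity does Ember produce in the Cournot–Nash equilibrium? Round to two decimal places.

Ember's profit: π_E = (398 - 1.5Q)q_E - (70q_E). Setting ∂π_E/∂q_E = 0: 328 - 3q_E - (3/2)(q_U + q_W) = 0.
Umbra's profit: π_U = (398 - 1.5Q)q_U - (98q_U). Setting ∂π_U/∂q_U = 0: 300 - 3q_U - (3/2)(q_E + q_W) = 0.
Willow's profit: π_W = (398 - 1.5Q)q_W - (149q_W). Setting ∂π_W/∂q_W = 0: 249 - 3q_W - (3/2)(q_E + q_U) = 0.
Summing all 3 equations gives 877 − 6Q = 0, hence Q = 877/6.
Back-substituting: q_E = (328 − 877/4)/(3/2) = 145/2, q_U = (300 − 877/4)/(3/2) = 323/6, q_W = (249 − 877/4)/(3/2) = 119/6.

72.50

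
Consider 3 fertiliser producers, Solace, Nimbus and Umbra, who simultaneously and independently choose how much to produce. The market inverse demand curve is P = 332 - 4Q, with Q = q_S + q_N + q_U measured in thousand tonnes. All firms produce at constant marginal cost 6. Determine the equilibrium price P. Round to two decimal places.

A representative firm's profit is π_i = q_i(332 - 4Q) - 6q_i.
Setting ∂π_i/∂q_i = 0 with rivals' quantities fixed: 326 - 8q_i - 4·Σ_{j≠i} q_j = 0.
With identical firms every q_j equals q_i, so Σ_{j≠i} q_j = 2q_i and 326 = 16q_i, giving q_i = 163/8.
Total output Q = 489/8, so price P = 332 - 4·(489/8) = 175/2.

87.50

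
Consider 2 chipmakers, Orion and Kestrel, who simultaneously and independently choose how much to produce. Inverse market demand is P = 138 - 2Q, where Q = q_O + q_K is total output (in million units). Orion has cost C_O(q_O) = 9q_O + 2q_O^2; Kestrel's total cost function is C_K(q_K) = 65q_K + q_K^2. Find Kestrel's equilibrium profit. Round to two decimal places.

Orion's profit: π_O = (138 - 2Q)q_O - (9q_O + 2q_O²). Setting ∂π_O/∂q_O = 0: 129 - 8q_O - 2(q_K) = 0.
Kestrel's profit: π_K = (138 - 2Q)q_K - (65q_K + q_K²). Setting ∂π_K/∂q_K = 0: 73 - 6q_K - 2(q_O) = 0.
Rearranging gives the reaction functions q_O = (129 - 2q_K)/8 and q_K = (73 - 2q_O)/6.
Substituting one into the other gives q_O = 157/11 and q_K = 163/22.
Price P = 138 - 2·(477/22) = 1041/11.
Kestrel's profit: (1041/11)·(163/22) - 65·(163/22) - (163/22)² = 164.6839.

164.68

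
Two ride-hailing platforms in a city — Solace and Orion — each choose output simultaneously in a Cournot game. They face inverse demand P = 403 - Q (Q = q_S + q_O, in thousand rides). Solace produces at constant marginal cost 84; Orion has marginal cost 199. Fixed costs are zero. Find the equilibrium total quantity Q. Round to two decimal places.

Solace's profit: π_S = (403 - Q)q_S - (84q_S). Setting ∂π_S/∂q_S = 0: 319 - 2q_S - (q_O) = 0.
Orion's profit: π_O = (403 - Q)q_O - (199q_O). Setting ∂π_O/∂q_O = 0: 204 - 2q_O - (q_S) = 0.
So q_S = (319 - q_O)/2 and q_O = (204 - q_S)/2.
Substituting one into the other gives q_S = 434/3 and q_O = 89/3.
Total output Q = 434/3 + 89/3 = 523/3.

174.33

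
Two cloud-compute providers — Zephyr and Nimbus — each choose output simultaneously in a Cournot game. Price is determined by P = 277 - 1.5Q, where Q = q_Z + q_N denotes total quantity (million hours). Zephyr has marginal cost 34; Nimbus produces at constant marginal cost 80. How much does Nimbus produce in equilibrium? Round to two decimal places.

Zephyr's profit: π_Z = (277 - 1.5Q)q_Z - (34q_Z). Setting ∂π_Z/∂q_Z = 0: 243 - 3q_Z - (3/2)(q_N) = 0.
Nimbus's first-order condition: 197 - 3q_N - (3/2)(q_Z) = 0.
Best responses: q_Z = (243 - (3/2)q_N)/3, q_N = (197 - (3/2)q_Z)/3.
Solving the pair: q_Z = 578/9, q_N = 302/9.

33.56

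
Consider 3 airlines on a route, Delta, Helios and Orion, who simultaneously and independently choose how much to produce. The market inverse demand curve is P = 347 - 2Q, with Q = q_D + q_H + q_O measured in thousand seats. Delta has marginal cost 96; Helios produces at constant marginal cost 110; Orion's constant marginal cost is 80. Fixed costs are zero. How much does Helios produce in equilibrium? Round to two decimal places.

24.13

Delta's profit: π_D = (347 - 2Q)q_D - (96q_D). Setting ∂π_D/∂q_D = 0: 251 - 4q_D - 2(q_H + q_O) = 0.
Helios's first-order condition: 237 - 4q_H - 2(q_D + q_O) = 0.
Orion's first-order condition: 267 - 4q_O - 2(q_D + q_H) = 0.
Adding the 3 conditions: 755 − 4Q − 4Q = 0, i.e. Q = 755/8.
Back-substituting: q_D = (251 − 755/4)/2 = 249/8, q_H = (237 − 755/4)/2 = 193/8, q_O = (267 − 755/4)/2 = 313/8.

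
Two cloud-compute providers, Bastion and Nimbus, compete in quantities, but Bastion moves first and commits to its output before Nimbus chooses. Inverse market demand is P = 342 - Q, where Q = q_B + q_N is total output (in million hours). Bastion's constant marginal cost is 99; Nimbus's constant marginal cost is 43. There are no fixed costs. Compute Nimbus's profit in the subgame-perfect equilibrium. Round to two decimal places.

The follower Nimbus best-responds to any q_B: π_N = (342 - Q)q_N - 43q_N.
Follower FOC: 299 - q_B - 2q_N = 0, so q_N(q_B) = (299 - q_B)/2.
Bastion substitutes q_N(q_B) into its own profit: π_B = q_B(342 - q_B - (299 - q_B)/2) - 99q_B = (385/2 - (1/2)q_B)q_B - 99q_B.
Maximising: ∂π_B/∂q_B = 187/2 - q_B = 0, giving q_B = 187/2.
Then q_N = (299 - 187/2)/2 = 411/4.
Price P = 342 - 785/4 = 583/4.
Nimbus's profit: (583/4 - 43)·(411/4) = 10557.5625.

10557.56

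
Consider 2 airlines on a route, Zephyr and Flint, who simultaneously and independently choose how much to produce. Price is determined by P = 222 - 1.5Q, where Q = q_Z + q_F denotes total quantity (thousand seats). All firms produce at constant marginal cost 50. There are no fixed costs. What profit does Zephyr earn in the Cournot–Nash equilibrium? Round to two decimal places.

Each firm earns π_i = (222 - 1.5Q)q_i - 50q_i.
First-order condition (treating rivals' output as given): 172 - 3q_i - (3/2)q_j = 0.
With identical firms every q_j equals q_i, so q_j = q_i and 172 = (9/2)q_i, giving q_i = 344/9.
Price P = 222 - (3/2)·(688/9) = 322/3.
Zephyr's profit: (322/3 - 50)·(344/9) = 2191.4074.

2191.41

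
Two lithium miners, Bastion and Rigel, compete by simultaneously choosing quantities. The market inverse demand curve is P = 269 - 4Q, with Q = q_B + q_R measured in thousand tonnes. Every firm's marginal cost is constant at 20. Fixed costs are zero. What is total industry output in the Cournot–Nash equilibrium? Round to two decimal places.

Each firm earns π_i = (269 - 4Q)q_i - 20q_i.
First-order condition (treating rivals' output as given): 249 - 8q_i - 4q_j = 0.
With identical firms every q_j equals q_i, so q_j = q_i and 249 = 12q_i, giving q_i = 83/4.
Total output Q = 83/4 + 83/4 = 83/2.

41.50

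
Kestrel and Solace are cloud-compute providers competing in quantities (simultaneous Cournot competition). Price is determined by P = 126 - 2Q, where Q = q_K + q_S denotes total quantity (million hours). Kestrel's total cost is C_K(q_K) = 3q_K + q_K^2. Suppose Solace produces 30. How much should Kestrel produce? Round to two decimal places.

10.50

With the rival's output fixed at 30, Kestrel's profit is π_K = (126 - 2·30 - 2q_K)q_K - (3q_K + q_K²) = (66 - 2q_K)q_K - (3q_K + q_K²).
∂π_K/∂q_K = 63 - 6q_K = 0, so q_K = 21/2.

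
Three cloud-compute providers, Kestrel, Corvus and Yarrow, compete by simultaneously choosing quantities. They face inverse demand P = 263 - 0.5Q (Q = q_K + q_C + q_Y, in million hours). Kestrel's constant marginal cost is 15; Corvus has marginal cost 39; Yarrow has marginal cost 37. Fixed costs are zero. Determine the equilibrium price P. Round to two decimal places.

Kestrel's profit: π_K = (263 - 0.5Q)q_K - (15q_K). Setting ∂π_K/∂q_K = 0: 248 - q_K - (1/2)(q_C + q_Y) = 0.
Corvus's profit: π_C = (263 - 0.5Q)q_C - (39q_C). Setting ∂π_C/∂q_C = 0: 224 - q_C - (1/2)(q_K + q_Y) = 0.
Yarrow's profit: π_Y = (263 - 0.5Q)q_Y - (37q_Y). Setting ∂π_Y/∂q_Y = 0: 226 - q_Y - (1/2)(q_K + q_C) = 0.
Adding the 3 first-order conditions: 698 − 2Q = 0, so Q = 349.
Back-substituting: q_K = (248 − 349/2)/(1/2) = 147, q_C = (224 − 349/2)/(1/2) = 99, q_Y = (226 − 349/2)/(1/2) = 103.
Total output Q = 349, so price P = 263 - (1/2)·349 = 177/2.

88.50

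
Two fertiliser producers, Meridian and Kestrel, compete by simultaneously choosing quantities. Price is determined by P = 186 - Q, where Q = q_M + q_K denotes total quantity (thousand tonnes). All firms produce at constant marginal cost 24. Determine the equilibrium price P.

78

A representative firm's profit is π_i = q_i(186 - Q) - 24q_i.
First-order condition (treating rivals' output as given): 162 - 2q_i - q_j = 0.
By symmetry each firm produces the same amount; substituting q_j = q_i yields q_i = 162/3 = 54.
Total output Q = 108, so price P = 186 - 108 = 78.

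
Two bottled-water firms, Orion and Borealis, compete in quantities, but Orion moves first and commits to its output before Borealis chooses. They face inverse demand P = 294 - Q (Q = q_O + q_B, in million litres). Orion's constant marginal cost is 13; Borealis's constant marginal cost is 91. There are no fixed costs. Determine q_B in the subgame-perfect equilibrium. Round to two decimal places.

11.75

The follower Borealis best-responds to any q_O: π_B = (294 - Q)q_B - 91q_B.
Setting the follower's marginal profit to zero, 203 - q_O - 2q_B = 0, i.e. q_B = (203 - q_O)/2.
Orion substitutes q_B(q_O) into its own profit: π_O = q_O(294 - q_O - (203 - q_O)/2) - 13q_O = (385/2 - (1/2)q_O)q_O - 13q_O.
Leader FOC: 359/2 - q_O = 0, so q_O = 359/2.
Then q_B = (203 - 359/2)/2 = 47/4.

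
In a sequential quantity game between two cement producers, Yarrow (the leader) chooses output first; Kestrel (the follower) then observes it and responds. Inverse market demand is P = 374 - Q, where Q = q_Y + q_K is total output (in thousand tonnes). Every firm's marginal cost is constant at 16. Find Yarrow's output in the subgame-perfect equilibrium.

179

The follower Kestrel best-responds to any q_Y: π_K = (374 - Q)q_K - 16q_K.
Follower FOC: 358 - q_Y - 2q_K = 0, so q_K(q_Y) = (358 - q_Y)/2.
Yarrow substitutes q_K(q_Y) into its own profit: π_Y = q_Y(374 - q_Y - (358 - q_Y)/2) - 16q_Y = (195 - (1/2)q_Y)q_Y - 16q_Y.
Leader FOC: 179 - q_Y = 0, so q_Y = 179.
Then q_K = (358 - 179)/2 = 179/2.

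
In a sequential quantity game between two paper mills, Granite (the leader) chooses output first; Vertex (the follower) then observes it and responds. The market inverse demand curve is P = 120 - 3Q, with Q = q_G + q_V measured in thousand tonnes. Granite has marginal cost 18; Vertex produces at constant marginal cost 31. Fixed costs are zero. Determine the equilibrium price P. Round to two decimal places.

46.75

The follower Vertex best-responds to any q_G: π_V = (120 - 3Q)q_V - 31q_V.
∂π_V/∂q_V = 89 - 3q_G - 6q_V = 0 gives the reaction function q_V = (89 - 3q_G)/6.
The leader anticipates this reaction. Substituting into P = 120 - 3Q gives P = 151/2 - (3/2)q_G, so π_G = (151/2 - (3/2)q_G)q_G - 18q_G.
Maximising: ∂π_G/∂q_G = 115/2 - 3q_G = 0, giving q_G = 115/6.
Then q_V = (89 - 3·(115/6))/6 = 21/4.
Total output Q = 293/12, so price P = 120 - 3·(293/12) = 187/4.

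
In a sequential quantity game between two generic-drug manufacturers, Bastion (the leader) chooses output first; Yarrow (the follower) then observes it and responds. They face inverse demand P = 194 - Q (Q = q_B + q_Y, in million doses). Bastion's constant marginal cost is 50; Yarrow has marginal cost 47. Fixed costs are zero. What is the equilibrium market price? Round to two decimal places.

Solve by backward induction. Given q_B, the follower Yarrow maximises π_Y = (194 - q_B - q_Y)q_Y - 47q_Y.
Setting the follower's marginal profit to zero, 147 - q_B - 2q_Y = 0, i.e. q_Y = (147 - q_B)/2.
The leader anticipates this reaction. Substituting into P = 194 - Q gives P = 241/2 - (1/2)q_B, so π_B = (241/2 - (1/2)q_B)q_B - 50q_B.
Leader FOC: 141/2 - q_B = 0, so q_B = 141/2.
Then q_Y = (147 - 141/2)/2 = 153/4.
Total output Q = 435/4, so price P = 194 - 435/4 = 341/4.

85.25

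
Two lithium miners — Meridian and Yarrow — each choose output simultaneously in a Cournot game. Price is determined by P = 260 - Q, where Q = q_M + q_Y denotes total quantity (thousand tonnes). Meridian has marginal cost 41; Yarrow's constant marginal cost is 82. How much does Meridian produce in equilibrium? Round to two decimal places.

86.67

Meridian's profit: π_M = (260 - Q)q_M - (41q_M). Setting ∂π_M/∂q_M = 0: 219 - 2q_M - (q_Y) = 0.
Yarrow's profit: π_Y = (260 - Q)q_Y - (82q_Y). Setting ∂π_Y/∂q_Y = 0: 178 - 2q_Y - (q_M) = 0.
Best responses: q_M = (219 - q_Y)/2, q_Y = (178 - q_M)/2.
Solving the pair: q_M = 260/3, q_Y = 137/3.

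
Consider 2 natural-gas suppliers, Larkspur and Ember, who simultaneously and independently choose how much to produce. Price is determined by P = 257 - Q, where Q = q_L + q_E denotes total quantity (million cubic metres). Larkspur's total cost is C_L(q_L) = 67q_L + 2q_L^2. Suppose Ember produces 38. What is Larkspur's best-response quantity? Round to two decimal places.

25.33

With the rival's output fixed at 38, Larkspur's profit is π_L = (257 - 38 - q_L)q_L - (67q_L + 2q_L²) = (219 - q_L)q_L - (67q_L + 2q_L²).
∂π_L/∂q_L = 152 - 6q_L = 0, so q_L = 76/3.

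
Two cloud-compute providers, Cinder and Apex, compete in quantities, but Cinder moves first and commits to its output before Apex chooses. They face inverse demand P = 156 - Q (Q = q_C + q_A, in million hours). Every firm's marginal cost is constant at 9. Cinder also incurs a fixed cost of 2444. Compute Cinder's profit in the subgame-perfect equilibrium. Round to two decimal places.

The follower Apex best-responds to any q_C: π_A = (156 - Q)q_A - 9q_A.
Setting the follower's marginal profit to zero, 147 - q_C - 2q_A = 0, i.e. q_A = (147 - q_C)/2.
The leader anticipates this reaction. Substituting into P = 156 - Q gives P = 165/2 - (1/2)q_C, so π_C = (165/2 - (1/2)q_C)q_C - 9q_C.
The leader's first-order condition 147/2 - q_C = 0 yields q_C = 147/2.
Then q_A = (147 - 147/2)/2 = 147/4.
Price P = 156 - 441/4 = 183/4.
Cinder's profit: (183/4 - 9)·(147/2) - 2444 = 257.1250.

257.13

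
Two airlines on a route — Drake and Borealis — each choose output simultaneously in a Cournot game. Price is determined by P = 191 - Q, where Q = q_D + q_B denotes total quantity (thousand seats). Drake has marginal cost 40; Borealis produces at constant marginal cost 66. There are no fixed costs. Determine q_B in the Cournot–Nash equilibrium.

33

Drake's profit: π_D = (191 - Q)q_D - (40q_D). Setting ∂π_D/∂q_D = 0: 151 - 2q_D - (q_B) = 0.
Borealis's first-order condition: 125 - 2q_B - (q_D) = 0.
Best responses: q_D = (151 - q_B)/2, q_B = (125 - q_D)/2.
Solving the pair: q_D = 59, q_B = 33.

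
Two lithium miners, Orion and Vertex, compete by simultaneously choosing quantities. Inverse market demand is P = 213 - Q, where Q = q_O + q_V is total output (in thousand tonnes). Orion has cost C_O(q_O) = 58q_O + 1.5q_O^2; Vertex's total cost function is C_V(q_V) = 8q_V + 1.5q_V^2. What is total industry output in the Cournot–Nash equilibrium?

Orion's profit: π_O = (213 - Q)q_O - (58q_O + (3/2)q_O²). Setting ∂π_O/∂q_O = 0: 155 - 5q_O - (q_V) = 0.
Vertex's first-order condition: 205 - 5q_V - (q_O) = 0.
Best responses: q_O = (155 - q_V)/5, q_V = (205 - q_O)/5.
Substituting one into the other gives q_O = 95/4 and q_V = 145/4.
Total output Q = 95/4 + 145/4 = 60.

60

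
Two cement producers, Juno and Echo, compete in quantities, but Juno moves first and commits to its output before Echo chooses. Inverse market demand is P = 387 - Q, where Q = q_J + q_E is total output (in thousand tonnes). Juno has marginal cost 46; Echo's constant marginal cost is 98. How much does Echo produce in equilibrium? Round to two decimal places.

46.25

The follower Echo best-responds to any q_J: π_E = (387 - Q)q_E - 98q_E.
Follower FOC: 289 - q_J - 2q_E = 0, so q_E(q_J) = (289 - q_J)/2.
The leader anticipates this reaction. Substituting into P = 387 - Q gives P = 485/2 - (1/2)q_J, so π_J = (485/2 - (1/2)q_J)q_J - 46q_J.
The leader's first-order condition 393/2 - q_J = 0 yields q_J = 393/2.
Then q_E = (289 - 393/2)/2 = 185/4.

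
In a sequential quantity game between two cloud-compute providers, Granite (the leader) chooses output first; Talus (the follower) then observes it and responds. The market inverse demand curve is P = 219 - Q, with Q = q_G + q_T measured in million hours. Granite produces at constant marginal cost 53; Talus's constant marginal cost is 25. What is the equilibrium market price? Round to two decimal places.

The follower Talus best-responds to any q_G: π_T = (219 - Q)q_T - 25q_T.
Setting the follower's marginal profit to zero, 194 - q_G - 2q_T = 0, i.e. q_T = (194 - q_G)/2.
The leader anticipates this reaction. Substituting into P = 219 - Q gives P = 122 - (1/2)q_G, so π_G = (122 - (1/2)q_G)q_G - 53q_G.
The leader's first-order condition 69 - q_G = 0 yields q_G = 69.
Then q_T = (194 - 69)/2 = 125/2.
Total output Q = 263/2, so price P = 219 - 263/2 = 175/2.

87.50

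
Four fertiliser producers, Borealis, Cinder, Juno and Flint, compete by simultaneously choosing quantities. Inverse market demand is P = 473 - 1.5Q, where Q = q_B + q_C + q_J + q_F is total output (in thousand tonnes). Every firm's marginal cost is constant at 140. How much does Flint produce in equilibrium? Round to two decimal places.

44.40

Each firm earns π_i = (473 - 1.5Q)q_i - 140q_i.
Setting ∂π_i/∂q_i = 0 with rivals' quantities fixed: 333 - 3q_i - (3/2)·Σ_{j≠i} q_j = 0.
With identical firms every q_j equals q_i, so Σ_{j≠i} q_j = 3q_i and 333 = (15/2)q_i, giving q_i = 222/5.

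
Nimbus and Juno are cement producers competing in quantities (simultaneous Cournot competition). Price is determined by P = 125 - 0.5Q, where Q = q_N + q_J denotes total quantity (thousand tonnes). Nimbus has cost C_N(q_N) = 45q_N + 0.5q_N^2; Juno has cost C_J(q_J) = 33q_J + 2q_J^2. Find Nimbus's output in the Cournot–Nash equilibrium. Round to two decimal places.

36.31

Nimbus's profit: π_N = (125 - 0.5Q)q_N - (45q_N + (1/2)q_N²). Setting ∂π_N/∂q_N = 0: 80 - 2q_N - (1/2)(q_J) = 0.
Juno's profit: π_J = (125 - 0.5Q)q_J - (33q_J + 2q_J²). Setting ∂π_J/∂q_J = 0: 92 - 5q_J - (1/2)(q_N) = 0.
Rearranging gives the reaction functions q_N = (80 - (1/2)q_J)/2 and q_J = (92 - (1/2)q_N)/5.
Substituting one into the other gives q_N = 472/13 and q_J = 192/13.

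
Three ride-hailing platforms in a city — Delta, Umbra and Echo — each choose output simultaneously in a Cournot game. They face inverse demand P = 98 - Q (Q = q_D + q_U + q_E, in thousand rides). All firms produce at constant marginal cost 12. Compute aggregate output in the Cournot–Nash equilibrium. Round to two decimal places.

A representative firm's profit is π_i = q_i(98 - Q) - 12q_i.
First-order condition (treating rivals' output as given): 86 - 2q_i - Σ_{j≠i} q_j = 0.
With identical firms every q_j equals q_i, so Σ_{j≠i} q_j = 2q_i and 86 = 4q_i, giving q_i = 43/2.
Total output Q = 43/2 + 43/2 + 43/2 = 129/2.

64.50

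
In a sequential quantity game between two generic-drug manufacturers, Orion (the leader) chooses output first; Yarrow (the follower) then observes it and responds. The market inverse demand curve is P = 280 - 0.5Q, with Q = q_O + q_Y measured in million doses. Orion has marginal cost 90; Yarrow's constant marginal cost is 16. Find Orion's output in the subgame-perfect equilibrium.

The follower Yarrow best-responds to any q_O: π_Y = (280 - 0.5Q)q_Y - 16q_Y.
∂π_Y/∂q_Y = 264 - (1/2)q_O - q_Y = 0 gives the reaction function q_Y = (264 - (1/2)q_O).
The leader anticipates this reaction. Substituting into P = 280 - 0.5Q gives P = 148 - (1/4)q_O, so π_O = (148 - (1/4)q_O)q_O - 90q_O.
Maximising: ∂π_O/∂q_O = 58 - (1/2)q_O = 0, giving q_O = 116.
Then q_Y = (264 - (1/2)·116) = 206.

116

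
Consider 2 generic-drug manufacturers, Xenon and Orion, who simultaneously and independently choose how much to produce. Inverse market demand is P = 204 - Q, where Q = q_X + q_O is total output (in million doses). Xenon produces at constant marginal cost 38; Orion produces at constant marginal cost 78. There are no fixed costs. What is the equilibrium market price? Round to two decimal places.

106.67

Xenon's profit: π_X = (204 - Q)q_X - (38q_X). Setting ∂π_X/∂q_X = 0: 166 - 2q_X - (q_O) = 0.
Orion's first-order condition: 126 - 2q_O - (q_X) = 0.
So q_X = (166 - q_O)/2 and q_O = (126 - q_X)/2.
Solving the pair: q_X = 206/3, q_O = 86/3.
Total output Q = 292/3, so price P = 204 - 292/3 = 320/3.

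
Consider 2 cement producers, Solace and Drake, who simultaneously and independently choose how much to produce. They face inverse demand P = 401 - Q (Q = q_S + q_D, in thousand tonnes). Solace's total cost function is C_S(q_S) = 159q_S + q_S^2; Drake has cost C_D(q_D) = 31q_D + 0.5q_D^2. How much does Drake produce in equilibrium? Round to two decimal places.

Solace's profit: π_S = (401 - Q)q_S - (159q_S + q_S²). Setting ∂π_S/∂q_S = 0: 242 - 4q_S - (q_D) = 0.
Drake's first-order condition: 370 - 3q_D - (q_S) = 0.
Rearranging gives the reaction functions q_S = (242 - q_D)/4 and q_D = (370 - q_S)/3.
Substituting one into the other gives q_S = 356/11 and q_D = 1238/11.

112.55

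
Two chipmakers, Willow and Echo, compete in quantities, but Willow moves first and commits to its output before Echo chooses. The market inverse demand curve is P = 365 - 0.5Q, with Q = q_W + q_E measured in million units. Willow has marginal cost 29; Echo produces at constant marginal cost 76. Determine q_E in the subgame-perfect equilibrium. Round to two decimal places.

The follower Echo best-responds to any q_W: π_E = (365 - 0.5Q)q_E - 76q_E.
Follower FOC: 289 - (1/2)q_W - q_E = 0, so q_E(q_W) = (289 - (1/2)q_W).
The leader anticipates this reaction. Substituting into P = 365 - 0.5Q gives P = 441/2 - (1/4)q_W, so π_W = (441/2 - (1/4)q_W)q_W - 29q_W.
Maximising: ∂π_W/∂q_W = 383/2 - (1/2)q_W = 0, giving q_W = 383.
Then q_E = (289 - (1/2)·383) = 195/2.

97.50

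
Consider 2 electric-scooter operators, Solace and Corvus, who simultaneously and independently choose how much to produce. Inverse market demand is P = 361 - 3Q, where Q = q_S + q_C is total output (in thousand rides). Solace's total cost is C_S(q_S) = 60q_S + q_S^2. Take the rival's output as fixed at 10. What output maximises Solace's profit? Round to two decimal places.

With the rival's output fixed at 10, Solace's profit is π_S = (361 - 3·10 - 3q_S)q_S - (60q_S + q_S²) = (331 - 3q_S)q_S - (60q_S + q_S²).
∂π_S/∂q_S = 271 - 8q_S = 0, so q_S = 271/8.

33.88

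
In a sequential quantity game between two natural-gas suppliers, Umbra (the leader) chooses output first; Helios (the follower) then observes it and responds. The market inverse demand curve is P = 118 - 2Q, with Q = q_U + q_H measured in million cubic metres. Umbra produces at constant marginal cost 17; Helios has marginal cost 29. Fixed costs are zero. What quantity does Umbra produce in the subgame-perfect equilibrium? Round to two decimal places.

The follower Helios best-responds to any q_U: π_H = (118 - 2Q)q_H - 29q_H.
∂π_H/∂q_H = 89 - 2q_U - 4q_H = 0 gives the reaction function q_H = (89 - 2q_U)/4.
The leader anticipates this reaction. Substituting into P = 118 - 2Q gives P = 147/2 - q_U, so π_U = (147/2 - q_U)q_U - 17q_U.
Maximising: ∂π_U/∂q_U = 113/2 - 2q_U = 0, giving q_U = 113/4.
Then q_H = (89 - 2·(113/4))/4 = 65/8.

28.25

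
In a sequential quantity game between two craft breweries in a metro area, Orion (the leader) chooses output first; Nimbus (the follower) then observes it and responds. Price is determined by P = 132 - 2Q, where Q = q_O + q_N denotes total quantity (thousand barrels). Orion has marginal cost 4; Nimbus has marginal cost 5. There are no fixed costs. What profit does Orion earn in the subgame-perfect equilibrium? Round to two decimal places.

1040.06

The follower Nimbus best-responds to any q_O: π_N = (132 - 2Q)q_N - 5q_N.
Follower FOC: 127 - 2q_O - 4q_N = 0, so q_N(q_O) = (127 - 2q_O)/4.
Orion substitutes q_N(q_O) into its own profit: π_O = q_O(132 - 2q_O - (127 - 2q_O)/2) - 4q_O = (137/2 - q_O)q_O - 4q_O.
The leader's first-order condition 129/2 - 2q_O = 0 yields q_O = 129/4.
Then q_N = (127 - 2·(129/4))/4 = 125/8.
Price P = 132 - 2·(383/8) = 145/4.
Orion's profit: (145/4 - 4)·(129/4) = 1040.0625.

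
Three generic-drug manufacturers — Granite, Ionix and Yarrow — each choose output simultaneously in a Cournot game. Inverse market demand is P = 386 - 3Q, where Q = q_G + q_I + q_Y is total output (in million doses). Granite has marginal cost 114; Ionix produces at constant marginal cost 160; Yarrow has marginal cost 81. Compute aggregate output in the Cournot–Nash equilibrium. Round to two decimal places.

Granite's profit: π_G = (386 - 3Q)q_G - (114q_G). Setting ∂π_G/∂q_G = 0: 272 - 6q_G - 3(q_I + q_Y) = 0.
Ionix's first-order condition: 226 - 6q_I - 3(q_G + q_Y) = 0.
Yarrow's profit: π_Y = (386 - 3Q)q_Y - (81q_Y). Setting ∂π_Y/∂q_Y = 0: 305 - 6q_Y - 3(q_G + q_I) = 0.
Summing all 3 equations gives 803 − 12Q = 0, hence Q = 803/12.
Back-substituting: q_G = (272 − 803/4)/3 = 95/4, q_I = (226 − 803/4)/3 = 101/12, q_Y = (305 − 803/4)/3 = 139/4.
Total output Q = 95/4 + 101/12 + 139/4 = 803/12.

66.92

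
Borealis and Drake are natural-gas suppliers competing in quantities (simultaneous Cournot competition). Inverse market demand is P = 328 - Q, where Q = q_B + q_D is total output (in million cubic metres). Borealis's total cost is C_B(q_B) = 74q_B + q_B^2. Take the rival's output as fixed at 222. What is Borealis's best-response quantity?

With the rival's output fixed at 222, Borealis's profit is π_B = (328 - 222 - q_B)q_B - (74q_B + q_B²) = (106 - q_B)q_B - (74q_B + q_B²).
∂π_B/∂q_B = 32 - 4q_B = 0, so q_B = 8.

8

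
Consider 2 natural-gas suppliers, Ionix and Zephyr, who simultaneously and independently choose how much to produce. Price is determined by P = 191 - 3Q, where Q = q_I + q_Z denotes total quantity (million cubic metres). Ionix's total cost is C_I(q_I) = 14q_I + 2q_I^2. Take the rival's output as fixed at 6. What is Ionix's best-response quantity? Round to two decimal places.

With the rival's output fixed at 6, Ionix's profit is π_I = (191 - 3·6 - 3q_I)q_I - (14q_I + 2q_I²) = (173 - 3q_I)q_I - (14q_I + 2q_I²).
∂π_I/∂q_I = 159 - 10q_I = 0, so q_I = 159/10.

15.90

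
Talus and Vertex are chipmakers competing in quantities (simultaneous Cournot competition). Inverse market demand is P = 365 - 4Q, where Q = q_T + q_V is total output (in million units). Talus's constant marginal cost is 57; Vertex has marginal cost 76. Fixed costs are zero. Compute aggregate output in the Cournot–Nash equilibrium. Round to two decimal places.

49.75

Talus's profit: π_T = (365 - 4Q)q_T - (57q_T). Setting ∂π_T/∂q_T = 0: 308 - 8q_T - 4(q_V) = 0.
Vertex's first-order condition: 289 - 8q_V - 4(q_T) = 0.
So q_T = (308 - 4q_V)/8 and q_V = (289 - 4q_T)/8.
Substituting one into the other gives q_T = 109/4 and q_V = 45/2.
Total output Q = 109/4 + 45/2 = 199/4.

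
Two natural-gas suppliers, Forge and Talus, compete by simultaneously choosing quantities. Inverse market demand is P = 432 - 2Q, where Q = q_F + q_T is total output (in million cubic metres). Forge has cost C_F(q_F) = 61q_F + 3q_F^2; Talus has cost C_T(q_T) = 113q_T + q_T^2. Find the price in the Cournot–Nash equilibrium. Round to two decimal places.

287.86

Forge's profit: π_F = (432 - 2Q)q_F - (61q_F + 3q_F²). Setting ∂π_F/∂q_F = 0: 371 - 10q_F - 2(q_T) = 0.
Talus's profit: π_T = (432 - 2Q)q_T - (113q_T + q_T²). Setting ∂π_T/∂q_T = 0: 319 - 6q_T - 2(q_F) = 0.
Best responses: q_F = (371 - 2q_T)/10, q_T = (319 - 2q_F)/6.
Solving the pair: q_F = 397/14, q_T = 306/7.
Total output Q = 1009/14, so price P = 432 - 2·(1009/14) = 287.8571.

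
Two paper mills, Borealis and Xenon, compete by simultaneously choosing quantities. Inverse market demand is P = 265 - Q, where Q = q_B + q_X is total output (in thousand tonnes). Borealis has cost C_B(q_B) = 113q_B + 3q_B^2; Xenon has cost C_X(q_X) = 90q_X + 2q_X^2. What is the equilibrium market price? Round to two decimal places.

222.77

Borealis's profit: π_B = (265 - Q)q_B - (113q_B + 3q_B²). Setting ∂π_B/∂q_B = 0: 152 - 8q_B - (q_X) = 0.
Xenon's profit: π_X = (265 - Q)q_X - (90q_X + 2q_X²). Setting ∂π_X/∂q_X = 0: 175 - 6q_X - (q_B) = 0.
So q_B = (152 - q_X)/8 and q_X = (175 - q_B)/6.
Substituting one into the other gives q_B = 737/47 and q_X = 1248/47.
Total output Q = 1985/47, so price P = 265 - 1985/47 = 222.7660.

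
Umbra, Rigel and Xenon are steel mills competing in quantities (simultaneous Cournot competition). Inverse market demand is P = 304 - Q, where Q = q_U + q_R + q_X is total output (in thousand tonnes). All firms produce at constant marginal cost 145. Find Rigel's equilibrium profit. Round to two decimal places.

A representative firm's profit is π_i = q_i(304 - Q) - 145q_i.
Setting ∂π_i/∂q_i = 0 with rivals' quantities fixed: 159 - 2q_i - Σ_{j≠i} q_j = 0.
With identical firms every q_j equals q_i, so Σ_{j≠i} q_j = 2q_i and 159 = 4q_i, giving q_i = 159/4.
Price P = 304 - 477/4 = 739/4.
Rigel's profit: (739/4 - 145)·(159/4) = 1580.0625.

1580.06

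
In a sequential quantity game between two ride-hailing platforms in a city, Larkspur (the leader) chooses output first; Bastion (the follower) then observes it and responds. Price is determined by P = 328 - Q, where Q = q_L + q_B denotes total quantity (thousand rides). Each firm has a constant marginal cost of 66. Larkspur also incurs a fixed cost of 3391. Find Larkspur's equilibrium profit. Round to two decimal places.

5189.50

Solve by backward induction. Given q_L, the follower Bastion maximises π_B = (328 - q_L - q_B)q_B - 66q_B.
Follower FOC: 262 - q_L - 2q_B = 0, so q_B(q_L) = (262 - q_L)/2.
Larkspur substitutes q_B(q_L) into its own profit: π_L = q_L(328 - q_L - (262 - q_L)/2) - 66q_L = (197 - (1/2)q_L)q_L - 66q_L.
Maximising: ∂π_L/∂q_L = 131 - q_L = 0, giving q_L = 131.
Then q_B = (262 - 131)/2 = 131/2.
Price P = 328 - 393/2 = 263/2.
Larkspur's profit: (263/2 - 66)·131 - 3391 = 5189.5000.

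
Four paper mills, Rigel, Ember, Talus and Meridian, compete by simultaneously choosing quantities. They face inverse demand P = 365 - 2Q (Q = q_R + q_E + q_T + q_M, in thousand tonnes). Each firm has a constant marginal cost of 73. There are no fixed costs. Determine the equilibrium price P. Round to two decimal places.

Each firm earns π_i = (365 - 2Q)q_i - 73q_i.
First-order condition (treating rivals' output as given): 292 - 4q_i - 2·Σ_{j≠i} q_j = 0.
With identical firms every q_j equals q_i, so Σ_{j≠i} q_j = 3q_i and 292 = 10q_i, giving q_i = 146/5.
Total output Q = 584/5, so price P = 365 - 2·(584/5) = 657/5.

131.40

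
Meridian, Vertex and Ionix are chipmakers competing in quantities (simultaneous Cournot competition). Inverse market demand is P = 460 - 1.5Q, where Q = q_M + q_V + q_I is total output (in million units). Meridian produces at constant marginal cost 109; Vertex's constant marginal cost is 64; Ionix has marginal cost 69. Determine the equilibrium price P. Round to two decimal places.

175.50

Meridian's profit: π_M = (460 - 1.5Q)q_M - (109q_M). Setting ∂π_M/∂q_M = 0: 351 - 3q_M - (3/2)(q_V + q_I) = 0.
Vertex's first-order condition: 396 - 3q_V - (3/2)(q_M + q_I) = 0.
Ionix's profit: π_I = (460 - 1.5Q)q_I - (69q_I). Setting ∂π_I/∂q_I = 0: 391 - 3q_I - (3/2)(q_M + q_V) = 0.
Adding the 3 first-order conditions: 1138 − 6Q = 0, so Q = 569/3.
Back-substituting: q_M = (351 − 569/2)/(3/2) = 133/3, q_V = (396 − 569/2)/(3/2) = 223/3, q_I = (391 − 569/2)/(3/2) = 71.
Total output Q = 569/3, so price P = 460 - (3/2)·(569/3) = 351/2.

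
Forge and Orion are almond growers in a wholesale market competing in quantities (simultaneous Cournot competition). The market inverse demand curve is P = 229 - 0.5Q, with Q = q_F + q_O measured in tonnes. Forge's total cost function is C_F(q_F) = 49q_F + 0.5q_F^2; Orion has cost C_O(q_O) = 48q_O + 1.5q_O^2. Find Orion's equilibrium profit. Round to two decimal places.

2463.57

Forge's profit: π_F = (229 - 0.5Q)q_F - (49q_F + (1/2)q_F²). Setting ∂π_F/∂q_F = 0: 180 - 2q_F - (1/2)(q_O) = 0.
Orion's profit: π_O = (229 - 0.5Q)q_O - (48q_O + (3/2)q_O²). Setting ∂π_O/∂q_O = 0: 181 - 4q_O - (1/2)(q_F) = 0.
So q_F = (180 - (1/2)q_O)/2 and q_O = (181 - (1/2)q_F)/4.
Solving the pair: q_F = 81.2258, q_O = 1088/31.
Price P = 229 - (1/2)·116.3226 = 170.8387.
Orion's profit: 170.8387·(1088/31) - 48·(1088/31) - (3/2)(1088/31)² = 2463.5671.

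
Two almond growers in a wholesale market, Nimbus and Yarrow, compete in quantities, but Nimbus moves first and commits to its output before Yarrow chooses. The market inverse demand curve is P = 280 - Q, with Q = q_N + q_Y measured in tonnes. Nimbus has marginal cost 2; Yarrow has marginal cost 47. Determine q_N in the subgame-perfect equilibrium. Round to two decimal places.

Solve by backward induction. Given q_N, the follower Yarrow maximises π_Y = (280 - q_N - q_Y)q_Y - 47q_Y.
Follower FOC: 233 - q_N - 2q_Y = 0, so q_Y(q_N) = (233 - q_N)/2.
Nimbus substitutes q_Y(q_N) into its own profit: π_N = q_N(280 - q_N - (233 - q_N)/2) - 2q_N = (327/2 - (1/2)q_N)q_N - 2q_N.
Leader FOC: 323/2 - q_N = 0, so q_N = 323/2.
Then q_Y = (233 - 323/2)/2 = 143/4.

161.50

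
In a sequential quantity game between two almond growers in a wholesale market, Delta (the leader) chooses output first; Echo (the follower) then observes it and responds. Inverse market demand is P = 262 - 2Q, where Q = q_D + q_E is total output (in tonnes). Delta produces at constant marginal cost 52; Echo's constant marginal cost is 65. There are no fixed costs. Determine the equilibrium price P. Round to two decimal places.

Solve by backward induction. Given q_D, the follower Echo maximises π_E = (262 - 2q_D - 2q_E)q_E - 65q_E.
∂π_E/∂q_E = 197 - 2q_D - 4q_E = 0 gives the reaction function q_E = (197 - 2q_D)/4.
Delta substitutes q_E(q_D) into its own profit: π_D = q_D(262 - 2q_D - (197 - 2q_D)/2) - 52q_D = (327/2 - q_D)q_D - 52q_D.
Leader FOC: 223/2 - 2q_D = 0, so q_D = 223/4.
Then q_E = (197 - 2·(223/4))/4 = 171/8.
Total output Q = 617/8, so price P = 262 - 2·(617/8) = 431/4.

107.75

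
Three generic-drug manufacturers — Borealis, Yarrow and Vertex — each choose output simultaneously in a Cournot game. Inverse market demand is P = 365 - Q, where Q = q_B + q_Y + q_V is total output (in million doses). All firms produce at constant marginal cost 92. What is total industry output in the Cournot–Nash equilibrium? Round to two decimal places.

Each firm earns π_i = (365 - Q)q_i - 92q_i.
Setting ∂π_i/∂q_i = 0 with rivals' quantities fixed: 273 - 2q_i - Σ_{j≠i} q_j = 0.
By symmetry each firm produces the same amount; substituting Σ_{j≠i} q_j = 2q_i yields q_i = 273/4.
Total output Q = 273/4 + 273/4 + 273/4 = 819/4.

204.75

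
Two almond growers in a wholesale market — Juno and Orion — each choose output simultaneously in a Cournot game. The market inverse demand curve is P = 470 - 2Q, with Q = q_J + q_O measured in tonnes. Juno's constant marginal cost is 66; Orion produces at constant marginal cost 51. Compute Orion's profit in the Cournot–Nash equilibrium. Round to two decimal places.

10464.22

Juno's profit: π_J = (470 - 2Q)q_J - (66q_J). Setting ∂π_J/∂q_J = 0: 404 - 4q_J - 2(q_O) = 0.
Orion's profit: π_O = (470 - 2Q)q_O - (51q_O). Setting ∂π_O/∂q_O = 0: 419 - 4q_O - 2(q_J) = 0.
Best responses: q_J = (404 - 2q_O)/4, q_O = (419 - 2q_J)/4.
Substituting one into the other gives q_J = 389/6 and q_O = 217/3.
Price P = 470 - 2·(823/6) = 587/3.
Orion's profit: (587/3 - 51)·(217/3) = 10464.2222.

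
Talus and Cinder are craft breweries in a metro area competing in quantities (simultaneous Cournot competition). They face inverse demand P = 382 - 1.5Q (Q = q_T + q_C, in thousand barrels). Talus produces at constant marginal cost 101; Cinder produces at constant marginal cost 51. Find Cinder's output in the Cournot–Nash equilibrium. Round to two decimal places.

Talus's profit: π_T = (382 - 1.5Q)q_T - (101q_T). Setting ∂π_T/∂q_T = 0: 281 - 3q_T - (3/2)(q_C) = 0.
Cinder's profit: π_C = (382 - 1.5Q)q_C - (51q_C). Setting ∂π_C/∂q_C = 0: 331 - 3q_C - (3/2)(q_T) = 0.
Rearranging gives the reaction functions q_T = (281 - (3/2)q_C)/3 and q_C = (331 - (3/2)q_T)/3.
Substituting one into the other gives q_T = 154/3 and q_C = 254/3.

84.67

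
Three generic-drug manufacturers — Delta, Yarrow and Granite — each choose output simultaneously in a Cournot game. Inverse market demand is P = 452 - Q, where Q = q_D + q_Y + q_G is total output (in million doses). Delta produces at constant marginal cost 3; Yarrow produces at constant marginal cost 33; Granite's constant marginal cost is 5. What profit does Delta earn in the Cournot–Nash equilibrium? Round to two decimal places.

Delta's profit: π_D = (452 - Q)q_D - (3q_D). Setting ∂π_D/∂q_D = 0: 449 - 2q_D - (q_Y + q_G) = 0.
Yarrow's first-order condition: 419 - 2q_Y - (q_D + q_G) = 0.
Granite's profit: π_G = (452 - Q)q_G - (5q_G). Setting ∂π_G/∂q_G = 0: 447 - 2q_G - (q_D + q_Y) = 0.
Adding the 3 conditions: 1315 − 2Q − 2Q = 0, i.e. Q = 1315/4.
Back-substituting: q_D = (449 − 1315/4) = 481/4, q_Y = (419 − 1315/4) = 361/4, q_G = (447 − 1315/4) = 473/4.
Price P = 452 - 1315/4 = 493/4.
Delta's profit: (493/4 - 3)·(481/4) = 14460.0625.

14460.06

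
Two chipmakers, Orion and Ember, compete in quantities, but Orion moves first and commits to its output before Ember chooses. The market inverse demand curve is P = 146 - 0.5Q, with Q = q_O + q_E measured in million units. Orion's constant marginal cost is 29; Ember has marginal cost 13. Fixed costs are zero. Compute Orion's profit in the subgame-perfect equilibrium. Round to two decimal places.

Solve by backward induction. Given q_O, the follower Ember maximises π_E = (146 - (1/2)q_O - (1/2)q_E)q_E - 13q_E.
Setting the follower's marginal profit to zero, 133 - (1/2)q_O - q_E = 0, i.e. q_E = (133 - (1/2)q_O).
The leader anticipates this reaction. Substituting into P = 146 - 0.5Q gives P = 159/2 - (1/4)q_O, so π_O = (159/2 - (1/4)q_O)q_O - 29q_O.
The leader's first-order condition 101/2 - (1/2)q_O = 0 yields q_O = 101.
Then q_E = (133 - (1/2)·101) = 165/2.
Price P = 146 - (1/2)·(367/2) = 217/4.
Orion's profit: (217/4 - 29)·101 = 2550.2500.

2550.25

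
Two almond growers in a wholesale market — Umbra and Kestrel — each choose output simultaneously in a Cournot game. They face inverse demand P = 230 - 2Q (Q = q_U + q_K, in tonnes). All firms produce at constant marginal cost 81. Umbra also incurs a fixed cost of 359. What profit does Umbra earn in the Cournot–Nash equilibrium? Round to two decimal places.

874.39

Each firm earns π_i = (230 - 2Q)q_i - 81q_i.
First-order condition (treating rivals' output as given): 149 - 4q_i - 2q_j = 0.
By symmetry each firm produces the same amount; substituting q_j = q_i yields q_i = 149/6.
Price P = 230 - 2·(149/3) = 392/3.
Umbra's profit: (392/3 - 81)·(149/6) - 359 = 874.3889.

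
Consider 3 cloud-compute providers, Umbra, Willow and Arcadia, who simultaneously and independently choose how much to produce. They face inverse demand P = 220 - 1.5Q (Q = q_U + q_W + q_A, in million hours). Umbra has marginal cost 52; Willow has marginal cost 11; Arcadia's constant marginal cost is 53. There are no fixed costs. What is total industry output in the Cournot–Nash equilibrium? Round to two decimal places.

Umbra's profit: π_U = (220 - 1.5Q)q_U - (52q_U). Setting ∂π_U/∂q_U = 0: 168 - 3q_U - (3/2)(q_W + q_A) = 0.
Willow's profit: π_W = (220 - 1.5Q)q_W - (11q_W). Setting ∂π_W/∂q_W = 0: 209 - 3q_W - (3/2)(q_U + q_A) = 0.
Arcadia's profit: π_A = (220 - 1.5Q)q_A - (53q_A). Setting ∂π_A/∂q_A = 0: 167 - 3q_A - (3/2)(q_U + q_W) = 0.
Adding the 3 first-order conditions: 544 − 6Q = 0, so Q = 272/3.
Back-substituting: q_U = (168 − 136)/(3/2) = 64/3, q_W = (209 − 136)/(3/2) = 146/3, q_A = (167 − 136)/(3/2) = 62/3.
Total output Q = 64/3 + 146/3 + 62/3 = 272/3.

90.67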